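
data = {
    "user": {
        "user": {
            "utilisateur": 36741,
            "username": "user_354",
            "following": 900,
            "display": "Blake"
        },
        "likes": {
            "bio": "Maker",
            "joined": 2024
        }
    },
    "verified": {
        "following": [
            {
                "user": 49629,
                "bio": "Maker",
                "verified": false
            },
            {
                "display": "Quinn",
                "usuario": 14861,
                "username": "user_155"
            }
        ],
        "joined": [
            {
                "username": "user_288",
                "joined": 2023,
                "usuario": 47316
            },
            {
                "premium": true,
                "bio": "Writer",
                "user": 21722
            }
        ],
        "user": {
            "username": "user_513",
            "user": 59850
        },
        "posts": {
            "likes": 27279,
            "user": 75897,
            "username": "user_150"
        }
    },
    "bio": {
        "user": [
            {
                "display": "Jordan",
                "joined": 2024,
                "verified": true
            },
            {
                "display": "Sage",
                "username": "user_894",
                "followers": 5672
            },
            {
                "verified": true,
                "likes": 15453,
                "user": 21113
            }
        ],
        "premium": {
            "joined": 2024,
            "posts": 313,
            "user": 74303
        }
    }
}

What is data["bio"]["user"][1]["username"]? "user_894"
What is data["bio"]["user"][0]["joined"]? 2024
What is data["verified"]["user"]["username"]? "user_513"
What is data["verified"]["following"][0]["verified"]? False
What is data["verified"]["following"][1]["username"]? "user_155"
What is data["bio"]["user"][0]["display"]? "Jordan"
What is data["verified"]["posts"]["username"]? "user_150"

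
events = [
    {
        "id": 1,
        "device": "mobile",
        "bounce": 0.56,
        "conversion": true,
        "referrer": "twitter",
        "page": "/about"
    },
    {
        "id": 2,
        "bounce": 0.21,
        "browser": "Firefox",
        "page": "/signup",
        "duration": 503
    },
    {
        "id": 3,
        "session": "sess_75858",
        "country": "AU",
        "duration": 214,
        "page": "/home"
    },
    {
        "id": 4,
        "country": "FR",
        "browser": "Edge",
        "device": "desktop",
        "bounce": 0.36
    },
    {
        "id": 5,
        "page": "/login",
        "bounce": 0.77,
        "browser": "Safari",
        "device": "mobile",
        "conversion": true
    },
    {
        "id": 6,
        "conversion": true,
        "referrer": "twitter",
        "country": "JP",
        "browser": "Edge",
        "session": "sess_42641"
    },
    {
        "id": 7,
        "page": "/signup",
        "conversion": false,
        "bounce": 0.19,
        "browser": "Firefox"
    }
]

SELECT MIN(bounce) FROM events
0.19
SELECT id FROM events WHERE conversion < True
[7]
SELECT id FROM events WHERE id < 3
[1, 2]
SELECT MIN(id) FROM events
1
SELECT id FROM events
[1, 2, 3, 4, 5, 6, 7]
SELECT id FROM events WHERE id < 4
[1, 2, 3]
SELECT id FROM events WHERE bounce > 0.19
[1, 2, 4, 5]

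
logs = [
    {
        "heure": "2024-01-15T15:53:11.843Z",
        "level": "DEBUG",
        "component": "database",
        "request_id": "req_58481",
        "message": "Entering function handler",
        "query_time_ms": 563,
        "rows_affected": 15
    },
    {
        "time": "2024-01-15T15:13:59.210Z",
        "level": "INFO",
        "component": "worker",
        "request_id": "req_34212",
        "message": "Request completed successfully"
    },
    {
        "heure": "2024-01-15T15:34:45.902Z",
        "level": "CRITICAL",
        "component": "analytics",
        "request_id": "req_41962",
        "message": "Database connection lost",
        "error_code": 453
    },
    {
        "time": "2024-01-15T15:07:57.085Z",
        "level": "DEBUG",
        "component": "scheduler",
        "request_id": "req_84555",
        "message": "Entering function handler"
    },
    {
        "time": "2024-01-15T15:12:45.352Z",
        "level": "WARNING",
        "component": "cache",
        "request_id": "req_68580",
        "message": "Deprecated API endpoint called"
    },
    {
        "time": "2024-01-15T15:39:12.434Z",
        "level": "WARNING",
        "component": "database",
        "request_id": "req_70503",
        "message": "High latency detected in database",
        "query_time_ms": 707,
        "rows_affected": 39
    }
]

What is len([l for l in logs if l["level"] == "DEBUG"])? 2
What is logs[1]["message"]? "Request completed successfully"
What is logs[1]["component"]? "worker"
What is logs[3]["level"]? "DEBUG"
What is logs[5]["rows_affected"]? 39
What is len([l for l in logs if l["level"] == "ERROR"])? 0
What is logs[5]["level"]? "WARNING"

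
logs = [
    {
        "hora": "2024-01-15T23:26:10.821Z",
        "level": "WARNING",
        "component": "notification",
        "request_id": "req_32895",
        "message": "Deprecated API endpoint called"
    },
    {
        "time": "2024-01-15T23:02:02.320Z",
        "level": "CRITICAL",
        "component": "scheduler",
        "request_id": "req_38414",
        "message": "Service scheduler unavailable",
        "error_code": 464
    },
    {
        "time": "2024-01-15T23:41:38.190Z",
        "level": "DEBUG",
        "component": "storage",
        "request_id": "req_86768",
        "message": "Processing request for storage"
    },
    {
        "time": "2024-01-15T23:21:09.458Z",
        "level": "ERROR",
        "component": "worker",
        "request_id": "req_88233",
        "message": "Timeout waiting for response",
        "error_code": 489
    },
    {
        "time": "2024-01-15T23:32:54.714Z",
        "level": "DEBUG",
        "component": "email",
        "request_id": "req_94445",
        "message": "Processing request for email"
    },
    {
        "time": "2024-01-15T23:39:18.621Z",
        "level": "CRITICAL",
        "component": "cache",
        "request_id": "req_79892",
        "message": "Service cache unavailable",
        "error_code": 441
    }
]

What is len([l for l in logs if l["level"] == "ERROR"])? 1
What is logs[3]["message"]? "Timeout waiting for response"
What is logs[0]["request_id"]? "req_32895"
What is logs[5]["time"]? "2024-01-15T23:39:18.621Z"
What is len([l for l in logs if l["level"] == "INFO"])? 0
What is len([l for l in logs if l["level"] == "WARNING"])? 1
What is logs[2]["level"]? "DEBUG"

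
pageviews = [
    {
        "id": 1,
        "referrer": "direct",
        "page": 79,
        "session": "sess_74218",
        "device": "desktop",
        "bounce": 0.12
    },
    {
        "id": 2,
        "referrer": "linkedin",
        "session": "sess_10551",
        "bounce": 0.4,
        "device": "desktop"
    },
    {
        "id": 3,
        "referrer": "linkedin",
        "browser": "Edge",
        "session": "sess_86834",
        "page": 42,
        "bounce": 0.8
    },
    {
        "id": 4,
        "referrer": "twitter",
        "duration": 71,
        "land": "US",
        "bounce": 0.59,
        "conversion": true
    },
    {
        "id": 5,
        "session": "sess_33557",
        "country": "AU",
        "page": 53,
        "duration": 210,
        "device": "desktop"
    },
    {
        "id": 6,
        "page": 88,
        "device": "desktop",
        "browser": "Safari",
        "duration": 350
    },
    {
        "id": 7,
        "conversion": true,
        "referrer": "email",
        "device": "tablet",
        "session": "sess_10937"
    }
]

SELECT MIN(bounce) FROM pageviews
0.12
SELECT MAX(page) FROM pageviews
88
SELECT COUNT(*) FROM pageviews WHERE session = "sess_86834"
1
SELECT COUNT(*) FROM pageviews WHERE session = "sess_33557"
1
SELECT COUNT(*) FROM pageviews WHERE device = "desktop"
4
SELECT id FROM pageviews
[1, 2, 3, 4, 5, 6, 7]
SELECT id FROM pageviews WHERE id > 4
[5, 6, 7]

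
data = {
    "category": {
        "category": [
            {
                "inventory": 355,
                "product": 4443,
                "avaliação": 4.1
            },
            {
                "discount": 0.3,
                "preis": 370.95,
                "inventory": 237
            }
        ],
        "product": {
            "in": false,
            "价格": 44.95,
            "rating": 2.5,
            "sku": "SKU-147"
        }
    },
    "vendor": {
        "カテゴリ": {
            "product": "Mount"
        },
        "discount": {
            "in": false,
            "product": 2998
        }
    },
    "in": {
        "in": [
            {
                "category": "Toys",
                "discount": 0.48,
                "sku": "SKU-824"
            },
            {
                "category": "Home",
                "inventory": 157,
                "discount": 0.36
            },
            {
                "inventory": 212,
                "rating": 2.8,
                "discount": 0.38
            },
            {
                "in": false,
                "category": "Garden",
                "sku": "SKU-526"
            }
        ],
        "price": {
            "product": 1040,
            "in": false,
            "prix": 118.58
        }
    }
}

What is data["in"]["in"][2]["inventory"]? 212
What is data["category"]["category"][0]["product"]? 4443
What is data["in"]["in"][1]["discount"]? 0.36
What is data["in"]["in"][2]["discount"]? 0.38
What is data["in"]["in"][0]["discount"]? 0.48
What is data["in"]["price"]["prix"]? 118.58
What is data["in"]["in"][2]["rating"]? 2.8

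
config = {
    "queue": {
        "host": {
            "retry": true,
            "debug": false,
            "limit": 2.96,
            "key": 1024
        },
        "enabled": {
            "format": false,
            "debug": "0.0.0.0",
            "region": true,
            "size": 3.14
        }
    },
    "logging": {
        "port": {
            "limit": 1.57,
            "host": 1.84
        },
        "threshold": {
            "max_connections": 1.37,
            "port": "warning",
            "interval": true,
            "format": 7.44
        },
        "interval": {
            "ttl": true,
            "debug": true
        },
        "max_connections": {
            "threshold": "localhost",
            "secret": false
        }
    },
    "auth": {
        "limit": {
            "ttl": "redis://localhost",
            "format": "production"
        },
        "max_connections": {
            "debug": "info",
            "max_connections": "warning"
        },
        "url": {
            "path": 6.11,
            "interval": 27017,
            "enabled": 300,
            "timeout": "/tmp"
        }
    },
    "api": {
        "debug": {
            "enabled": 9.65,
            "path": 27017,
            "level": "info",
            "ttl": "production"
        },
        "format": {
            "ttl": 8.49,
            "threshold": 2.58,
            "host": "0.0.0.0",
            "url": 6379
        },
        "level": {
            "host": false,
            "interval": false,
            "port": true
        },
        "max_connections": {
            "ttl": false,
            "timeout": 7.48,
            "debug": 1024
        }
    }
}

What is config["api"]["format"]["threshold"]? 2.58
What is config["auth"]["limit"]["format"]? "production"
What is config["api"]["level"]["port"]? True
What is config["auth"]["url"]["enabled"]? 300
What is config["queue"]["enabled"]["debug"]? "0.0.0.0"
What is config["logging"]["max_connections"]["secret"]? False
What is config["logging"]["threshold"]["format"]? 7.44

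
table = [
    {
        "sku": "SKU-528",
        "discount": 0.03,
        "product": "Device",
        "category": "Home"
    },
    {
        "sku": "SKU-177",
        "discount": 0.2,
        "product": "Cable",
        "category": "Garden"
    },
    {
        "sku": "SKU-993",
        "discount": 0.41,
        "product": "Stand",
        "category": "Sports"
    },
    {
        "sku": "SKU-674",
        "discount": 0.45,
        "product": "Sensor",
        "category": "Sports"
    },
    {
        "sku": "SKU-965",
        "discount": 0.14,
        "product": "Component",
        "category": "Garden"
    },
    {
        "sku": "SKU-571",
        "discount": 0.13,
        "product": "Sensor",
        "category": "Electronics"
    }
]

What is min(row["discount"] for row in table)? 0.03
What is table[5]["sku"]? "SKU-571"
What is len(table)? 6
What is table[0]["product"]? "Device"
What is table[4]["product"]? "Component"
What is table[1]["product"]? "Cable"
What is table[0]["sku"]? "SKU-528"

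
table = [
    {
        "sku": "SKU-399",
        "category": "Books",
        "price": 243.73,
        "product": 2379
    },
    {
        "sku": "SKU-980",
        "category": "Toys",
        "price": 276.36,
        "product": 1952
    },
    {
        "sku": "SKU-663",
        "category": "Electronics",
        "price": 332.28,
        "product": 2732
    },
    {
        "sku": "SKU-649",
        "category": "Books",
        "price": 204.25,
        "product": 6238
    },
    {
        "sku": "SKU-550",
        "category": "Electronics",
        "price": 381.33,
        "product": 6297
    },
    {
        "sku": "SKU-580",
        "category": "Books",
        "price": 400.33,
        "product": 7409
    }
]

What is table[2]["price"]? 332.28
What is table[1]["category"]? "Toys"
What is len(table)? 6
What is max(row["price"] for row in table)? 400.33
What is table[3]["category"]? "Books"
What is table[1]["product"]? 1952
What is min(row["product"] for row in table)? 1952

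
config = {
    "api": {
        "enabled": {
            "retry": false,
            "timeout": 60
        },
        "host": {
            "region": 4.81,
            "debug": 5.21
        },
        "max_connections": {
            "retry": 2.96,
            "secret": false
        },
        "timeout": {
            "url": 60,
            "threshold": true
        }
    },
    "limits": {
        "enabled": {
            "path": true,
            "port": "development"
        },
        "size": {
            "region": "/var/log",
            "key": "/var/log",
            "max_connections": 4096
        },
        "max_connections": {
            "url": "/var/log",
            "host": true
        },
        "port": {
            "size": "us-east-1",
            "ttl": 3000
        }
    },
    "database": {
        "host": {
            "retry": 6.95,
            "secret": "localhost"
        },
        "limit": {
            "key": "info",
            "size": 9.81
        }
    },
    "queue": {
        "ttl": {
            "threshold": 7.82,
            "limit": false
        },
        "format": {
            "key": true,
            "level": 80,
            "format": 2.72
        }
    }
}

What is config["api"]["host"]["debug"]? 5.21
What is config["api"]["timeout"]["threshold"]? True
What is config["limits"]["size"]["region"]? "/var/log"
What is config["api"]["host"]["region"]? 4.81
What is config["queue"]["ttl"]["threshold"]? 7.82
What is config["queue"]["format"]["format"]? 2.72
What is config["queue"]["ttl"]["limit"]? False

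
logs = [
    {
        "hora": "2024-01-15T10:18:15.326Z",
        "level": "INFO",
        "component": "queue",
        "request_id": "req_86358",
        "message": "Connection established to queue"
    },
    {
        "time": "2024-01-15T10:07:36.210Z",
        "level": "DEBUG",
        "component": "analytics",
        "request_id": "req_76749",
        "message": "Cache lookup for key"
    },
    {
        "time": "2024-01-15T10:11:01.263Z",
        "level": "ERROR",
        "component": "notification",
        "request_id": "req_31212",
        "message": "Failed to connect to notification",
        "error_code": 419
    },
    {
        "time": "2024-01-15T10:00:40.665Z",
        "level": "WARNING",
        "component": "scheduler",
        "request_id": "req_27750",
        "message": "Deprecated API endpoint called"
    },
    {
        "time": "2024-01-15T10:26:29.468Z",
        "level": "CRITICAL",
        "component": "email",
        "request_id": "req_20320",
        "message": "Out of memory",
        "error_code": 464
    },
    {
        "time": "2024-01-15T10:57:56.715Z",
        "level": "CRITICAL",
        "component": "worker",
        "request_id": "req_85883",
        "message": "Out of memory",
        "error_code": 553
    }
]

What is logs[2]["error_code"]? 419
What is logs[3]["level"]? "WARNING"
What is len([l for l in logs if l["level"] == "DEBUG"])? 1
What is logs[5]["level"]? "CRITICAL"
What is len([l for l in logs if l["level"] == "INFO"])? 1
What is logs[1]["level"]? "DEBUG"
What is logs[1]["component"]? "analytics"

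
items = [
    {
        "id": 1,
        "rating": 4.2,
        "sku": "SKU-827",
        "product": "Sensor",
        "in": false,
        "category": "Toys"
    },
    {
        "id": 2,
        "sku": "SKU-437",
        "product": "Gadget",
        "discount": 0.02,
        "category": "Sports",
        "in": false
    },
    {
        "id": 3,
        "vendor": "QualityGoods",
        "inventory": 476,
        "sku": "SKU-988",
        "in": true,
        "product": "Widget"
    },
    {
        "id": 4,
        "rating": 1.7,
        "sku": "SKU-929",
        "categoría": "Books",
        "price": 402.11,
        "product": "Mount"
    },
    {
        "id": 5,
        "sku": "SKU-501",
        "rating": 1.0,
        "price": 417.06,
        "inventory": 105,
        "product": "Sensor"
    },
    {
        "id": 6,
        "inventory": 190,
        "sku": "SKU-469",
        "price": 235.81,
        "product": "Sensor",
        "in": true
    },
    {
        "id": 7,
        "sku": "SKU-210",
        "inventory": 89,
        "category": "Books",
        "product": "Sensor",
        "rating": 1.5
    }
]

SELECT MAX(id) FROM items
7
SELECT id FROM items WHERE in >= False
[1, 2, 3, 6]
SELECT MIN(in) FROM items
False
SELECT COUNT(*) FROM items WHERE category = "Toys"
1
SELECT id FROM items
[1, 2, 3, 4, 5, 6, 7]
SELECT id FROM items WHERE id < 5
[1, 2, 3, 4]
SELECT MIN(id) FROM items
1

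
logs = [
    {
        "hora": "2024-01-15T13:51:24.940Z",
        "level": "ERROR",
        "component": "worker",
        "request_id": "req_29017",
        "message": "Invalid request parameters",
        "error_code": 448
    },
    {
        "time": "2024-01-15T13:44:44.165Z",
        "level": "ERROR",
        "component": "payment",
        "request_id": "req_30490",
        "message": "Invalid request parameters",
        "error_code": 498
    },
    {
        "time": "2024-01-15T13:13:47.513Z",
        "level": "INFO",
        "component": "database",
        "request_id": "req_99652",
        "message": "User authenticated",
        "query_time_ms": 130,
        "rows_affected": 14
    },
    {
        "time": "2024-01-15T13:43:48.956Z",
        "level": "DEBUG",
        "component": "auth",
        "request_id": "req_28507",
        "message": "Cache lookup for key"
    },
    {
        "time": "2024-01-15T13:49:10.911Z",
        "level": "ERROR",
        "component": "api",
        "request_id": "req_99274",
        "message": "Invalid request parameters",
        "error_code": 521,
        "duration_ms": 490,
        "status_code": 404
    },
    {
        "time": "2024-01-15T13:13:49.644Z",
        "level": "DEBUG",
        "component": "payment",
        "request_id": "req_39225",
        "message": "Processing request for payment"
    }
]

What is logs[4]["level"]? "ERROR"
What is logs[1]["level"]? "ERROR"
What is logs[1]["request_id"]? "req_30490"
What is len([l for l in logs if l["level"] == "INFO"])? 1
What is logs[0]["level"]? "ERROR"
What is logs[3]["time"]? "2024-01-15T13:43:48.956Z"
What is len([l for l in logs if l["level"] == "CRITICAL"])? 0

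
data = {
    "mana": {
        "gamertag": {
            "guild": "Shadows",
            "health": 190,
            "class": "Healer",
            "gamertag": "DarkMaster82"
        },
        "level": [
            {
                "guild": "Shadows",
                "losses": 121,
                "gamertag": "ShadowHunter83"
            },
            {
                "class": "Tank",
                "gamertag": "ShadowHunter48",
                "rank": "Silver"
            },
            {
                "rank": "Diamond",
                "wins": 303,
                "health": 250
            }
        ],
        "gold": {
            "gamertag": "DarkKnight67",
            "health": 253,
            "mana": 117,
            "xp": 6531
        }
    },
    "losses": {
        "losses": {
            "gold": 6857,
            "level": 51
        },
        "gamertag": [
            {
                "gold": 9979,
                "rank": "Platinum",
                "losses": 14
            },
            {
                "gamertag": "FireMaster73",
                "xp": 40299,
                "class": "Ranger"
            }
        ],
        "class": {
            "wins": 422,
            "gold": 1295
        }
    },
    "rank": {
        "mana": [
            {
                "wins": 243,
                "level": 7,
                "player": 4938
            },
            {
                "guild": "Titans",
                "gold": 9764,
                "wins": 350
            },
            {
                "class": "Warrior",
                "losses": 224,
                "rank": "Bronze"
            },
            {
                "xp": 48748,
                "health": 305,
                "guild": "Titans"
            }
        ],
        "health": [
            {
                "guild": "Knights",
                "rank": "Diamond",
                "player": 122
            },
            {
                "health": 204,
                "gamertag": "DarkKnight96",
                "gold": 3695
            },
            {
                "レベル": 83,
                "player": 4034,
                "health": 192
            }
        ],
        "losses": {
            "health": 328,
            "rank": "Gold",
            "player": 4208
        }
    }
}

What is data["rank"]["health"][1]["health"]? 204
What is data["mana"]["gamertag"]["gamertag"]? "DarkMaster82"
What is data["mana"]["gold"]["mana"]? 117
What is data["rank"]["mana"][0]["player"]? 4938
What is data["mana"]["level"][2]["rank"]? "Diamond"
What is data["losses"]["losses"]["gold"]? 6857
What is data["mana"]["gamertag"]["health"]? 190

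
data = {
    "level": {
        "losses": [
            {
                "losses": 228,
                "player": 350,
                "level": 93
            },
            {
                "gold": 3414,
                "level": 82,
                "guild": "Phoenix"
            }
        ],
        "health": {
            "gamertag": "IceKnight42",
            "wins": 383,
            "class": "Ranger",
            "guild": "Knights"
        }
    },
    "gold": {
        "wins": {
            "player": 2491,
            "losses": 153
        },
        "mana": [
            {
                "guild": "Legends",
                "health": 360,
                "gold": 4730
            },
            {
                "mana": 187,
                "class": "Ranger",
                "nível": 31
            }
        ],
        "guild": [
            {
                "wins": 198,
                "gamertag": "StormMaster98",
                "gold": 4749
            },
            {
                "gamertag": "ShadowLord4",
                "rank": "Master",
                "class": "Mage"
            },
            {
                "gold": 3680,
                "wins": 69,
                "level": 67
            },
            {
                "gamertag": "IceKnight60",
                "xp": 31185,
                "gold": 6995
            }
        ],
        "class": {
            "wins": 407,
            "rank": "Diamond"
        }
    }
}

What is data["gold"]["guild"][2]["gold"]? 3680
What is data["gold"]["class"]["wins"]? 407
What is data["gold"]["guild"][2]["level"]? 67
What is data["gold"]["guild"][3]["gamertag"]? "IceKnight60"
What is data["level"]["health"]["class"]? "Ranger"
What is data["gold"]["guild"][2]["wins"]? 69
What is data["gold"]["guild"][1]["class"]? "Mage"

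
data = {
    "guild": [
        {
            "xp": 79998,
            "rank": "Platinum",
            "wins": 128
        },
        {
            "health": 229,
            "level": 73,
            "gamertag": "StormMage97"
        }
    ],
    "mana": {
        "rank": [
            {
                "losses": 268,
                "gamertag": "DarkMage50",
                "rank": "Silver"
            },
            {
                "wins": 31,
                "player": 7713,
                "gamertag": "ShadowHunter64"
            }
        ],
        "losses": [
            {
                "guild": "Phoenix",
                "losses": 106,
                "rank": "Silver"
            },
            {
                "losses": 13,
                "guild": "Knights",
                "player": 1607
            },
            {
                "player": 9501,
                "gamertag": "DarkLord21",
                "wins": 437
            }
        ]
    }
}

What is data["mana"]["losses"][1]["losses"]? 13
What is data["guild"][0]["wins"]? 128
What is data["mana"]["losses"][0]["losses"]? 106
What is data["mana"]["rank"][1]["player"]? 7713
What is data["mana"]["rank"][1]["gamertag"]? "ShadowHunter64"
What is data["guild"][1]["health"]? 229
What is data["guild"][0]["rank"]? "Platinum"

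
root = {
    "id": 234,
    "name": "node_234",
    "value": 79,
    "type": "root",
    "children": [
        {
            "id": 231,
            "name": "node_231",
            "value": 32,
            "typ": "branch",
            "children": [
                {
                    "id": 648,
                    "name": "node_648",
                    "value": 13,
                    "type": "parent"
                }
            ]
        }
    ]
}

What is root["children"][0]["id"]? 231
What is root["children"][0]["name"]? "node_231"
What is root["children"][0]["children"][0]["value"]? 13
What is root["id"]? 234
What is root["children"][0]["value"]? 32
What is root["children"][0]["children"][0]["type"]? "parent"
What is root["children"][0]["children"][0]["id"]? 648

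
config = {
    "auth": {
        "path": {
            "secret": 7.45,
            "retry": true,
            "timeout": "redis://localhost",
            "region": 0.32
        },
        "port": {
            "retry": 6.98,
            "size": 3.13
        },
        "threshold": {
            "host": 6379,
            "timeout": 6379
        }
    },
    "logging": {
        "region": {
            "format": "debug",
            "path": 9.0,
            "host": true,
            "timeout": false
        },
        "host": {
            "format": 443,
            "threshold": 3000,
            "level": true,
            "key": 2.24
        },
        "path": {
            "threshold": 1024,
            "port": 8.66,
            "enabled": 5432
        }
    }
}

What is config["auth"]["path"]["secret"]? 7.45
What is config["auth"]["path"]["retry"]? True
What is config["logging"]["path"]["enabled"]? 5432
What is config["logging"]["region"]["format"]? "debug"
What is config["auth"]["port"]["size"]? 3.13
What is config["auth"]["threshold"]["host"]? 6379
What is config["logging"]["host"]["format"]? 443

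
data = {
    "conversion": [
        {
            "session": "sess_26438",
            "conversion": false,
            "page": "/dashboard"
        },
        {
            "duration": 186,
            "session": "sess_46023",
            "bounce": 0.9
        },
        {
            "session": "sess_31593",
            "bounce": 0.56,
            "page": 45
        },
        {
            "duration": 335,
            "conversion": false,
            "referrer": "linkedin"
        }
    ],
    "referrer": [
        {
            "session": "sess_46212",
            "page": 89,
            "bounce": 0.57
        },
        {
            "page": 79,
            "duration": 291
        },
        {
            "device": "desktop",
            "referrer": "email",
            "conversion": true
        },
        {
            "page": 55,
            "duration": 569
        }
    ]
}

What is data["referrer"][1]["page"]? 79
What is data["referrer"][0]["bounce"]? 0.57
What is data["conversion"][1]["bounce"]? 0.9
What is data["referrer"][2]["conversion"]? True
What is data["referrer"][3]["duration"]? 569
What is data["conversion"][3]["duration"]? 335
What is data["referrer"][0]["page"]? 89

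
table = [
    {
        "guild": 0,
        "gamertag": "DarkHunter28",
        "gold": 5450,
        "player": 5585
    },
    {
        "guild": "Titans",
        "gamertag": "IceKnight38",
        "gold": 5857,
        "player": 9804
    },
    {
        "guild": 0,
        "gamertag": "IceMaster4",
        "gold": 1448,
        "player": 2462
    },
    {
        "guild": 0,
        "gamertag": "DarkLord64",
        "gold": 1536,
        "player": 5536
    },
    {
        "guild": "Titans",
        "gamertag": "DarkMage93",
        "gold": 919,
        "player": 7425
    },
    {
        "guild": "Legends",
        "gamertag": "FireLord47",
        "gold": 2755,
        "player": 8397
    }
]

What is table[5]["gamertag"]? "FireLord47"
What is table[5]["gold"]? 2755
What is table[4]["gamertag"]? "DarkMage93"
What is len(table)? 6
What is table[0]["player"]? 5585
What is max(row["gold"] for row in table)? 5857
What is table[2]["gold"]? 1448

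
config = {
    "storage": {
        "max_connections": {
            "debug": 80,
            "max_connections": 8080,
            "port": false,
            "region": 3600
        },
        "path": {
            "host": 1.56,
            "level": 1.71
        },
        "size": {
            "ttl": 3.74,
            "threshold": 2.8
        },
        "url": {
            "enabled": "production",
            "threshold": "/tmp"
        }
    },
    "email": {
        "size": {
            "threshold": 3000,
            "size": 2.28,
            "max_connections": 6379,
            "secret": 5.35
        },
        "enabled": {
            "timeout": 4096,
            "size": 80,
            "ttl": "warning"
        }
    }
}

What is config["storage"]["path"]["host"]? 1.56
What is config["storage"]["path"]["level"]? 1.71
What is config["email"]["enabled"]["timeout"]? 4096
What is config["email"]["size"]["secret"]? 5.35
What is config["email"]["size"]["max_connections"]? 6379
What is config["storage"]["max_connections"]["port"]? False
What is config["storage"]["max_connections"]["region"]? 3600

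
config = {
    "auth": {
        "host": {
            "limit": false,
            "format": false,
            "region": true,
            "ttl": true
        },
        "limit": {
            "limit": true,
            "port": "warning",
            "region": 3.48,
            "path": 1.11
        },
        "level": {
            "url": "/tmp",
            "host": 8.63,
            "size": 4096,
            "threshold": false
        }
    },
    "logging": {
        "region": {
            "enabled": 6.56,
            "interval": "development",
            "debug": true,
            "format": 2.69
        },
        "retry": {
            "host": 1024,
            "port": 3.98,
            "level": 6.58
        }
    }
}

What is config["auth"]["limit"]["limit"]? True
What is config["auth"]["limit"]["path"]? 1.11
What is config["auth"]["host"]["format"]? False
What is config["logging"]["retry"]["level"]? 6.58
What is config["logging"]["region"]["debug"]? True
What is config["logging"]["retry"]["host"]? 1024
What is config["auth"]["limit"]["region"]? 3.48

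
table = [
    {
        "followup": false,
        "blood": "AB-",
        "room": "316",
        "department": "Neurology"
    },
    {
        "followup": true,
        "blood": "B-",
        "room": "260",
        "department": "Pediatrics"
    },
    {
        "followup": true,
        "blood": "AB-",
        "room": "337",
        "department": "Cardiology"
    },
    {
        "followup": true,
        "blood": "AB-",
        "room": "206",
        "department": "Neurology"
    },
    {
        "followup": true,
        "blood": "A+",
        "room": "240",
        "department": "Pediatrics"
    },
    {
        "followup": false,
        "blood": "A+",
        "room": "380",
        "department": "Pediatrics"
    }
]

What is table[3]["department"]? "Neurology"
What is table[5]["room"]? "380"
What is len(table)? 6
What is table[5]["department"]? "Pediatrics"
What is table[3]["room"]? "206"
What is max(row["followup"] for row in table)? True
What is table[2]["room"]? "337"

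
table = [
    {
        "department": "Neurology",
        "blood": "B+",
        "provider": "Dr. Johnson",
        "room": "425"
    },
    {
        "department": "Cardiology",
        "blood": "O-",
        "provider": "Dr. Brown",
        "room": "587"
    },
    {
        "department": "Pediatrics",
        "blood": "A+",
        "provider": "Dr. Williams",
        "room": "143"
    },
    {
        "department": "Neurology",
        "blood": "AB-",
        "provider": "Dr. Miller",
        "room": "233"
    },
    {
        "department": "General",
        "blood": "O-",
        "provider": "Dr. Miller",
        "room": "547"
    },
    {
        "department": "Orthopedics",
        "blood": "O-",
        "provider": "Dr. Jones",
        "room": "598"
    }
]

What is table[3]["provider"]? "Dr. Miller"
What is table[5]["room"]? "598"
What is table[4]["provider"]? "Dr. Miller"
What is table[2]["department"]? "Pediatrics"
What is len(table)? 6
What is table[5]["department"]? "Orthopedics"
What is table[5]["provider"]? "Dr. Jones"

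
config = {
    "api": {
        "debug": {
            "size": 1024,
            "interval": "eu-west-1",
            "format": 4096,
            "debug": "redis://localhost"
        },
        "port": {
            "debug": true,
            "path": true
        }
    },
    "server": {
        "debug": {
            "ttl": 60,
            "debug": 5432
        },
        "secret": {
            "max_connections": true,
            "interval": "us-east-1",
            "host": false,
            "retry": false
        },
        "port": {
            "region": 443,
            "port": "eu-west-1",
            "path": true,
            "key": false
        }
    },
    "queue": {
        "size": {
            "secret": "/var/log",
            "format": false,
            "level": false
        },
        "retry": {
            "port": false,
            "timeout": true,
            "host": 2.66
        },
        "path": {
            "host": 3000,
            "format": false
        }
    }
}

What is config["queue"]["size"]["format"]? False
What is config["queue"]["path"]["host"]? 3000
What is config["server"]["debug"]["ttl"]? 60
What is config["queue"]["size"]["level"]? False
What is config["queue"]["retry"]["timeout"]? True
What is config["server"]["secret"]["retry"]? False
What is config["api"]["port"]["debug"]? True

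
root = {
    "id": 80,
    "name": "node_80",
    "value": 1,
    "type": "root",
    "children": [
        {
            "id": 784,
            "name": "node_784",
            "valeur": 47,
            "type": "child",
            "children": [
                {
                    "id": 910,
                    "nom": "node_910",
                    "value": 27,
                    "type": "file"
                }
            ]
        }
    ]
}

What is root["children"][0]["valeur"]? 47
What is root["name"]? "node_80"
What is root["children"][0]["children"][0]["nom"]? "node_910"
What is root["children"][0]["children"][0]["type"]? "file"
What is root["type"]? "root"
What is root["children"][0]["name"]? "node_784"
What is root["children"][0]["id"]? 784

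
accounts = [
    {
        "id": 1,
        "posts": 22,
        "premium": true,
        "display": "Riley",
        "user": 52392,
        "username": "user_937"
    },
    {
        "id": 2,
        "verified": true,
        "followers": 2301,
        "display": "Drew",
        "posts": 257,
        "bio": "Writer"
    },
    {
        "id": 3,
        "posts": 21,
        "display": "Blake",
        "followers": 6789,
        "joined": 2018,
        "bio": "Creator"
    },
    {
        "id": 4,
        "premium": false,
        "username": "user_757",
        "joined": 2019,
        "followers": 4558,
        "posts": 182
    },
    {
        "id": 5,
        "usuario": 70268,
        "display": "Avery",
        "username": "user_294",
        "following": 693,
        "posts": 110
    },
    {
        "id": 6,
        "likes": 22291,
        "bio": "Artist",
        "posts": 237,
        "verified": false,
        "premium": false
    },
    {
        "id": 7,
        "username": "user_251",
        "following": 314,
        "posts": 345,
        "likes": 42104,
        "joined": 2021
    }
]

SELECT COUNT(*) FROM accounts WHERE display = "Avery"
1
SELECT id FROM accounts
[1, 2, 3, 4, 5, 6, 7]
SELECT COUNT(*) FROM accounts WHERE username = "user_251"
1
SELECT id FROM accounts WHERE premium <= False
[4, 6]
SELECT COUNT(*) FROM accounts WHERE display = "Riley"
1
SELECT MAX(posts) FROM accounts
345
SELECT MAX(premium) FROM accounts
True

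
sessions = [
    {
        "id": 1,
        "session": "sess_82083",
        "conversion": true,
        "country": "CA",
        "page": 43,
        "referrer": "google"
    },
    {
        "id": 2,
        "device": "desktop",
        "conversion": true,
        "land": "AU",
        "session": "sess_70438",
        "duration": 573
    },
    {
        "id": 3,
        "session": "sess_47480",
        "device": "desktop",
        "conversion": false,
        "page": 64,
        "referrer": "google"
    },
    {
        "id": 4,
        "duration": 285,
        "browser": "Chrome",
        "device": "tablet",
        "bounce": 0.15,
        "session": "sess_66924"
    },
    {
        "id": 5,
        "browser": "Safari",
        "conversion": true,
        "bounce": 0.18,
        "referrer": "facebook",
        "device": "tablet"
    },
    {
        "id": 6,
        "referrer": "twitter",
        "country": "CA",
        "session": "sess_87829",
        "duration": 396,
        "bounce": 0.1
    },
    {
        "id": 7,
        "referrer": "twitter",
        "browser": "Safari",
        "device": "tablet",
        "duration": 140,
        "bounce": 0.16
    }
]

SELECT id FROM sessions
[1, 2, 3, 4, 5, 6, 7]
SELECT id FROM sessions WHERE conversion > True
[]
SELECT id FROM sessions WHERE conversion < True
[3]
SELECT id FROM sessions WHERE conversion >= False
[1, 2, 3, 5]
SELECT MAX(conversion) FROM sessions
True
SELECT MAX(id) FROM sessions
7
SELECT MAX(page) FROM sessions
64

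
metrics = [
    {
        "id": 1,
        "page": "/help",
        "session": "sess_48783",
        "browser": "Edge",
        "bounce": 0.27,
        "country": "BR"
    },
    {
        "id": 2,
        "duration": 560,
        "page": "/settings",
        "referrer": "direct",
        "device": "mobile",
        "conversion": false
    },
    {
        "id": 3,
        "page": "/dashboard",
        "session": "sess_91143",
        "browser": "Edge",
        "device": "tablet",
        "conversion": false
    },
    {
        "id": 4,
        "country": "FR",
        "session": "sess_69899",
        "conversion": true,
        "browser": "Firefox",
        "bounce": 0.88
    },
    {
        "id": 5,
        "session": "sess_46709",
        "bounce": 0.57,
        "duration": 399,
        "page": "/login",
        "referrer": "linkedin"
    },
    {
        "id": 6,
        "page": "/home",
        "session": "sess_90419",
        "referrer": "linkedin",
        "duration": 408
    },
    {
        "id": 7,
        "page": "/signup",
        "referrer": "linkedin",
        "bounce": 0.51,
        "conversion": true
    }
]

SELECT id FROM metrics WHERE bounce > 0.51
[4, 5]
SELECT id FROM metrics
[1, 2, 3, 4, 5, 6, 7]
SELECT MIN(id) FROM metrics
1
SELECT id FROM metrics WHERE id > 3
[4, 5, 6, 7]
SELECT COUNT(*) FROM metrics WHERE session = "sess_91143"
1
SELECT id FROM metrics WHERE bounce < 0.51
[1]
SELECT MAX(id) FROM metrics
7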